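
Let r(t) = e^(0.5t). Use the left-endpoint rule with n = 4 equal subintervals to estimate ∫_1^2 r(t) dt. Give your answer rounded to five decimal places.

2.00821

Δt = (2 − 1)/4 = 0.25.
Left endpoints: 1, 1.25, 1.5, 1.75.
r(1) ≈ 1.64872, r(1.25) ≈ 1.86825, r(1.5) ≈ 2.11700, r(1.75) ≈ 2.39888.
Sum = Δt · [r(1) + r(1.25) + r(1.5) + r(1.75)].
Sum ≈ 2.00821.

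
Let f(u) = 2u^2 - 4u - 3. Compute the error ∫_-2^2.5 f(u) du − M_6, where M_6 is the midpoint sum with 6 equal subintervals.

0.421875

Exact integral: ∫_-2^2.5 f(u) du = -2.25.
M_6 = -2.671875.
Error = -2.25 − (-2.671875) = 0.421875.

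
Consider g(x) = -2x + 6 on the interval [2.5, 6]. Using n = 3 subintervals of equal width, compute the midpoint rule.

-8.75

Δx = (6 − 2.5)/3 = 7/6.
Midpoints: 37/12, 4.25, 65/12.
g(37/12) = -1/6, g(4.25) = -2.5, g(65/12) = -29/6.
Sum = Δx · [g(37/12) + g(4.25) + g(65/12)].
Sum = -8.75.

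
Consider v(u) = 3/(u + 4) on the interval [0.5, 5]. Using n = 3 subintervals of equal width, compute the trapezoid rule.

2.1

Δu = (5 − 0.5)/3 = 1.5.
v(0.5) = 2/3, v(2) = 0.5, v(3.5) = 0.4, v(5) = 1/3.
T_3 = (Δu/2)·[v(u_0) + 2v(u_1) + 2v(u_2) + v(u_3)].
Sum = 2.1.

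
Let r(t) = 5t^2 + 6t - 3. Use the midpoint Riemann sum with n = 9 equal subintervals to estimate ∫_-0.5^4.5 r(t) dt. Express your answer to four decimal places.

Δt = (4.5 − (-0.5))/9 = 5/9.
Midpoints: -2/9, 1/3, 8/9, 13/9, 2, 23/9, 28/9, 11/3, 38/9.
r(-2/9) = -331/81, r(1/3) = -4/9, r(8/9) = 509/81, r(13/9) = 1304/81, r(2) = 29, r(23/9) = 3644/81, r(28/9) = 5189/81, r(11/3) = 776/9, r(38/9) = 9029/81.
Sum = Δt · [r(-2/9) + r(1/3) + r(8/9) + ...].
Sum ≈ 196.4403.

196.4403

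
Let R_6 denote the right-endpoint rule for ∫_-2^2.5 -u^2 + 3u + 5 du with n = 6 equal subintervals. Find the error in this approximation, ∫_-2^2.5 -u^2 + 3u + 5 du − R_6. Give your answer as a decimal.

Exact integral: ∫_-2^2.5 f(u) du = 18.
R_6 = 21.796875.
Error = 18 − 21.796875 = -3.796875.

-3.796875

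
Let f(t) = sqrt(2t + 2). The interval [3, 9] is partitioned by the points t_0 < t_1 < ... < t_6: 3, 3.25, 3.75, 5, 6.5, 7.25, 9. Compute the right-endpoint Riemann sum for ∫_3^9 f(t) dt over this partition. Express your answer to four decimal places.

Subinterval widths: 0.25, 0.5, 1.25, 1.5, 0.75, 1.75.
Right endpoints: 3.25, 3.75, 5, 6.5, 7.25, 9.
f(3.25) ≈ 2.9155, f(3.75) ≈ 3.0822, f(5) ≈ 3.4641, f(6.5) ≈ 3.8730, f(7.25) ≈ 4.0620, f(9) ≈ 4.4721.
Sum = Σ Δt_i · f(t_i).
Sum ≈ 23.2823.

23.2823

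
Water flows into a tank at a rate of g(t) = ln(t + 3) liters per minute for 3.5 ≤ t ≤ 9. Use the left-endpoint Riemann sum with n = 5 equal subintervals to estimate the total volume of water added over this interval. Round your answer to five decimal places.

11.80786

Δt = (9 − 3.5)/5 = 1.1.
Left endpoints: 3.5, 4.6, 5.7, 6.8, 7.9.
g(3.5) ≈ 1.87180, g(4.6) ≈ 2.02815, g(5.7) ≈ 2.16332, g(6.8) ≈ 2.28238, g(7.9) ≈ 2.38876.
Sum = Δt · [g(3.5) + g(4.6) + g(5.7) + g(6.8) + g(7.9)].
Sum ≈ 11.80786.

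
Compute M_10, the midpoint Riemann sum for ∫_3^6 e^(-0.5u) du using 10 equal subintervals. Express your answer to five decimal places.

Δu = (6 − 3)/10 = 0.3.
Midpoints: 3.15, 3.45, 3.75, 4.05, 4.35, 4.65, 4.95, 5.25, 5.55, 5.85.
f(3.15) ≈ 0.20701, f(3.45) ≈ 0.17817, f(3.75) ≈ 0.15335, f(4.05) ≈ 0.13199, f(4.35) ≈ 0.11361, f(4.65) ≈ 0.09778, f(4.95) ≈ 0.08416, f(5.25) ≈ 0.07244, f(5.55) ≈ 0.06235, f(5.85) ≈ 0.05366.
Sum = Δu · [f(3.15) + f(3.45) + f(3.75) + ...].
Sum ≈ 0.34636.

0.34636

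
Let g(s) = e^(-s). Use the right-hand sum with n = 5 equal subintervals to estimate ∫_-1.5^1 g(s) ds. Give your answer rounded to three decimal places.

Δs = (1 − (-1.5))/5 = 0.5.
Right endpoints: -1, -0.5, 0, 0.5, 1.
g(-1) ≈ 2.718, g(-0.5) ≈ 1.649, g(0) ≈ 1.000, g(0.5) ≈ 0.607, g(1) ≈ 0.368.
Sum = Δs · [g(-1) + g(-0.5) + g(0) + g(0.5) + g(1)].
Sum ≈ 3.171.

3.171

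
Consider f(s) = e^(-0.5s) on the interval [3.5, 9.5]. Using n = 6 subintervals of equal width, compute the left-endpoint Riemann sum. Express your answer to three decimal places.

Δs = (9.5 − 3.5)/6 = 1.
Left endpoints: 3.5, 4.5, 5.5, 6.5, 7.5, 8.5.
f(3.5) ≈ 0.174, f(4.5) ≈ 0.105, f(5.5) ≈ 0.064, f(6.5) ≈ 0.039, f(7.5) ≈ 0.024, f(8.5) ≈ 0.014.
Sum = Δs · [f(3.5) + f(4.5) + f(5.5) + ...].
Sum ≈ 0.420.

0.420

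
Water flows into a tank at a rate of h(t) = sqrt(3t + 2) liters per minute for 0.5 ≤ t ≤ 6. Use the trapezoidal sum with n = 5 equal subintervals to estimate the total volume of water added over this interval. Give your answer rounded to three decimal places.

18.375

Δt = (6 − 0.5)/5 = 1.1.
h(0.5) ≈ 1.871, h(1.6) ≈ 2.608, h(2.7) ≈ 3.178, h(3.8) ≈ 3.661, h(4.9) ≈ 4.087, h(6) ≈ 4.472.
T_5 = (Δt/2)·[h(t_0) + 2h(t_1) + ... + 2h(t_{4}) + h(t_5)].
Sum ≈ 18.375.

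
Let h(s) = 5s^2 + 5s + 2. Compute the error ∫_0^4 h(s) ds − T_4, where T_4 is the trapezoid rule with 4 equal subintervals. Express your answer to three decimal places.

Exact integral: ∫_0^4 h(s) ds ≈ 154.66667.
T_4 = 158.
Error ≈ 154.66667 − 158 ≈ -3.333.

-3.333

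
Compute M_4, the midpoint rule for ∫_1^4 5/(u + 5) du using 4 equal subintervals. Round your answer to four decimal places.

Δu = (4 − 1)/4 = 0.75.
Midpoints: 1.375, 2.125, 2.875, 3.625.
f(1.375) = 40/51, f(2.125) = 40/57, f(2.875) = 40/63, f(3.625) = 40/69.
Sum = Δu · [f(1.375) + f(2.125) + f(2.875) + f(3.625)].
Sum ≈ 2.0255.

2.0255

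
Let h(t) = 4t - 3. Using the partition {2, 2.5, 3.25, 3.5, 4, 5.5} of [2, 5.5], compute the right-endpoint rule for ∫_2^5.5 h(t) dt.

Subinterval widths: 0.5, 0.75, 0.25, 0.5, 1.5.
Right endpoints: 2.5, 3.25, 3.5, 4, 5.5.
h(2.5) = 7, h(3.25) = 10, h(3.5) = 11, h(4) = 13, h(5.5) = 19.
Sum = Σ Δt_i · h(t_i).
Sum = 48.75.

48.75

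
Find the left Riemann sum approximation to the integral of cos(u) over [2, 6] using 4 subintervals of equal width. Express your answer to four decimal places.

Δu = (6 − 2)/4 = 1.
Left endpoints: 2, 3, 4, 5.
f(2) ≈ -0.4161, f(3) ≈ -0.9900, f(4) ≈ -0.6536, f(5) ≈ 0.2837.
Sum = Δu · [f(2) + f(3) + f(4) + f(5)].
Sum ≈ -1.7761.

-1.7761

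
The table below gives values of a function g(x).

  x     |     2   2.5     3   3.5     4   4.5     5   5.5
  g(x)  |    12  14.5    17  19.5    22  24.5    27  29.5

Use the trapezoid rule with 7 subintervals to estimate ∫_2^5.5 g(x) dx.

Δx = 0.5.
T_7 = (0.5/2)·[12 + 2·14.5 + 2·17 + 2·19.5 + 2·22 + 2·24.5 + 2·27 + 29.5] = 72.625.

72.625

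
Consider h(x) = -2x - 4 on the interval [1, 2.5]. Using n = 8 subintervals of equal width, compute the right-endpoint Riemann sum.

-11.53125

Δx = (2.5 − 1)/8 = 0.1875.
Right endpoints: 1.1875, 1.375, 1.5625, 1.75, 1.9375, 2.125, 2.3125, 2.5.
h(1.1875) = -6.375, h(1.375) = -6.75, h(1.5625) = -7.125, h(1.75) = -7.5, h(1.9375) = -7.875, h(2.125) = -8.25, h(2.3125) = -8.625, h(2.5) = -9.
Sum = Δx · [h(1.1875) + h(1.375) + h(1.5625) + ...].
Sum = -11.53125.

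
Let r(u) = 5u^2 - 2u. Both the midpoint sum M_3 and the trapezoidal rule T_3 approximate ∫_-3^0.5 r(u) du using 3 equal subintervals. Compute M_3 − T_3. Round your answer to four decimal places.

M_3 ≈ 51.973380.
T_3 ≈ 57.928241.
M_3 − T_3 ≈ -5.9549.

-5.9549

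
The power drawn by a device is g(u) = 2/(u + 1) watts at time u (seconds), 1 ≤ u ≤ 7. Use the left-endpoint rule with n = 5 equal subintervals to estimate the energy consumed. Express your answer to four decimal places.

Δu = (7 − 1)/5 = 1.2.
Left endpoints: 1, 2.2, 3.4, 4.6, 5.8.
g(1) = 1, g(2.2) = 0.625, g(3.4) = 5/11, g(4.6) = 5/14, g(5.8) = 5/17.
Sum = Δu · [g(1) + g(2.2) + g(3.4) + g(4.6) + g(5.8)].
Sum ≈ 3.2770.

3.2770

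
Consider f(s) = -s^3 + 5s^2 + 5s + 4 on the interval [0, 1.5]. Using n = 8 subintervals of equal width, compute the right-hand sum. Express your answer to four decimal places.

17.4500

Δs = (1.5 − 0)/8 = 0.1875.
Right endpoints: 0.1875, 0.375, 0.5625, 0.75, 0.9375, 1.125, 1.3125, 1.5.
f(0.1875) = 20917/4096, f(0.375) = 3341/512, f(0.5625) = 33655/4096, f(0.75) = 10.140625, f(0.9375) = 50209/4096, f(1.125) = 7439/512, f(1.3125) = 69283/4096, f(1.5) = 19.375.
Sum = Δs · [f(0.1875) + f(0.375) + f(0.5625) + ...].
Sum ≈ 17.4500.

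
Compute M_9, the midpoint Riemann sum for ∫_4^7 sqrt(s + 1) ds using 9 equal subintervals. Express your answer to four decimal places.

Δs = (7 − 4)/9 = 1/3.
Midpoints: 25/6, 4.5, 29/6, 31/6, 5.5, 35/6, 37/6, 6.5, 41/6.
f(25/6) ≈ 2.2730, f(4.5) ≈ 2.3452, f(29/6) ≈ 2.4152, f(31/6) ≈ 2.4833, f(5.5) ≈ 2.5495, f(35/6) ≈ 2.6141, f(37/6) ≈ 2.6771, f(6.5) ≈ 2.7386, f(41/6) ≈ 2.7988.
Sum = Δs · [f(25/6) + f(4.5) + f(29/6) + ...].
Sum ≈ 7.6316.

7.6316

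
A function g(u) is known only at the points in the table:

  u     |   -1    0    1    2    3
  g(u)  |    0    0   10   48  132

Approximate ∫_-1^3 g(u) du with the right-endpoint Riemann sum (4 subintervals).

190

Δu = 1.
Sum = 1·[0 + 10 + 48 + 132] = 190.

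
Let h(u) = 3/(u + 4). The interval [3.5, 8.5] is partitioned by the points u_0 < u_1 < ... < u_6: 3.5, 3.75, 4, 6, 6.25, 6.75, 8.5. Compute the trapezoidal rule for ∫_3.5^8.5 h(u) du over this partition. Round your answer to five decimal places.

Subinterval widths: 0.25, 0.25, 2, 0.25, 0.5, 1.75.
h(3.5) = 0.4, h(3.75) = 12/31, h(4) = 0.375, h(6) = 0.3, h(6.25) = 12/41, h(6.75) = 12/43, h(8.5) = 0.24.
On each subinterval the trapezoid contributes (Δu_i/2)·[h(u_{i-1}) + h(u_i)].
Sum ≈ 1.53986.

1.53986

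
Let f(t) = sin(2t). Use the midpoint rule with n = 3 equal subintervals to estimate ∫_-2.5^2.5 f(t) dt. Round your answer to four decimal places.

Δt = (2.5 − (-2.5))/3 = 5/3.
Midpoints: -5/3, 0, 5/3.
f(-5/3) ≈ 0.1906, f(0) ≈ 0.0000, f(5/3) ≈ -0.1906.
Sum = Δt · [f(-5/3) + f(0) + f(5/3)].
Sum ≈ 0.0000.

0.0000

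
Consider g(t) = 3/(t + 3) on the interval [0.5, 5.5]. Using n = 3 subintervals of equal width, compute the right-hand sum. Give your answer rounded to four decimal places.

2.2877

Δt = (5.5 − 0.5)/3 = 5/3.
Right endpoints: 13/6, 23/6, 5.5.
g(13/6) = 18/31, g(23/6) = 18/41, g(5.5) = 6/17.
Sum = Δt · [g(13/6) + g(23/6) + g(5.5)].
Sum ≈ 2.2877.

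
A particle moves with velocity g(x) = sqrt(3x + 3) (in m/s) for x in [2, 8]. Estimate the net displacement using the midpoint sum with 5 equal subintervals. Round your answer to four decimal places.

Δx = (8 − 2)/5 = 1.2.
Midpoints: 2.6, 3.8, 5, 6.2, 7.4.
g(2.6) ≈ 3.2863, g(3.8) ≈ 3.7947, g(5) ≈ 4.2426, g(6.2) ≈ 4.6476, g(7.4) ≈ 5.0200.
Sum = Δx · [g(2.6) + g(3.8) + g(5) + g(6.2) + g(7.4)].
Sum ≈ 25.1895.

25.1895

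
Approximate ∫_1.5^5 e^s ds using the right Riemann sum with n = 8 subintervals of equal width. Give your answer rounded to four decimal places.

Δs = (5 − 1.5)/8 = 0.4375.
Right endpoints: 1.9375, 2.375, 2.8125, 3.25, 3.6875, 4.125, 4.5625, 5.
f(1.9375) ≈ 6.9414, f(2.375) ≈ 10.7510, f(2.8125) ≈ 16.6515, f(3.25) ≈ 25.7903, f(3.6875) ≈ 39.9449, f(4.125) ≈ 61.8678, f(4.5625) ≈ 95.8227, f(5) ≈ 148.4132.
Sum = Δs · [f(1.9375) + f(2.375) + f(2.8125) + ...].
Sum ≈ 177.7050.

177.7050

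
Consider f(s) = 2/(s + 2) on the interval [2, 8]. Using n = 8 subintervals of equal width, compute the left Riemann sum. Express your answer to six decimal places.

1.949984

Δs = (8 − 2)/8 = 0.75.
Left endpoints: 2, 2.75, 3.5, 4.25, 5, 5.75, 6.5, 7.25.
f(2) = 0.5, f(2.75) = 8/19, f(3.5) = 4/11, f(4.25) = 0.32, f(5) = 2/7, f(5.75) = 8/31, f(6.5) = 4/17, f(7.25) = 8/37.
Sum = Δs · [f(2) + f(2.75) + f(3.5) + ...].
Sum ≈ 1.949984.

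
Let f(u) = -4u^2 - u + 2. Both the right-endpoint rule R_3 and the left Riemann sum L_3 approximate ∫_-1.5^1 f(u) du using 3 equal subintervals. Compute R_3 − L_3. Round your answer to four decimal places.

R_3 ≈ -0.324074.
L_3 ≈ -2.407407.
R_3 − L_3 ≈ 2.0833.

2.0833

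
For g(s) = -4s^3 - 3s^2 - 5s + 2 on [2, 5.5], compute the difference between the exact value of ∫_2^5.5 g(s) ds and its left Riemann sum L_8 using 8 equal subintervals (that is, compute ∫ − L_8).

-154.2734375

Exact integral: ∫_2^5.5 g(s) ds = -1116.0625.
L_8 = -961.7890625.
Error = -1116.0625 − (-961.7890625) = -154.2734375.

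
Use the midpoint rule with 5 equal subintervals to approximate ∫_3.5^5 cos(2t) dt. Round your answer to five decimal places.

Δt = (5 − 3.5)/5 = 0.3.
Midpoints: 3.65, 3.95, 4.25, 4.55, 4.85.
f(3.65) ≈ 0.52608, f(3.95) ≈ -0.04600, f(4.25) ≈ -0.60201, f(4.55) ≈ -0.94772, f(4.85) ≈ -0.96236.
Sum = Δt · [f(3.65) + f(3.95) + f(4.25) + f(4.55) + f(4.85)].
Sum ≈ -0.60961.

-0.60961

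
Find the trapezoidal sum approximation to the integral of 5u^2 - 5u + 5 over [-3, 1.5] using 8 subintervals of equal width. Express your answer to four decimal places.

Δu = (1.5 − (-3))/8 = 0.5625.
f(-3) = 65, f(-2.4375) = 46.89453125, f(-1.875) = 31.953125, f(-1.3125) = 20.17578125, f(-0.75) = 11.5625, f(-0.1875) = 6.11328125, f(0.375) = 3.828125, f(0.9375) = 4.70703125, f(1.5) = 8.75.
T_8 = (Δu/2)·[f(u_0) + 2f(u_1) + ... + 2f(u_{7}) + f(u_8)].
Sum ≈ 91.1865.

91.1865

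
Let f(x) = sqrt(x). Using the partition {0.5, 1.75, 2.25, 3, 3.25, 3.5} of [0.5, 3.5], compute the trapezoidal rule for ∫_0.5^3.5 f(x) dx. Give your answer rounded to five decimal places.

4.08753

Subinterval widths: 1.25, 0.5, 0.75, 0.25, 0.25.
f(0.5) ≈ 0.70711, f(1.75) ≈ 1.32288, f(2.25) ≈ 1.50000, f(3) ≈ 1.73205, f(3.25) ≈ 1.80278, f(3.5) ≈ 1.87083.
On each subinterval the trapezoid contributes (Δx_i/2)·[f(x_{i-1}) + f(x_i)].
Sum ≈ 4.08753.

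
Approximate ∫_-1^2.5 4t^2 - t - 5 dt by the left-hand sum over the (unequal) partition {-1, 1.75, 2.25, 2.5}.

6

Subinterval widths: 2.75, 0.5, 0.25.
Left endpoints: -1, 1.75, 2.25.
f(-1) = 0, f(1.75) = 5.5, f(2.25) = 13.
Sum = Σ Δt_i · f(t_i).
Sum = 6.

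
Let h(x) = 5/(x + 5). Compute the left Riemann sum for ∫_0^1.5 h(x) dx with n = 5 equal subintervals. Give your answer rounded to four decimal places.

Δx = (1.5 − 0)/5 = 0.3.
Left endpoints: 0, 0.3, 0.6, 0.9, 1.2.
h(0) = 1, h(0.3) = 50/53, h(0.6) = 25/28, h(0.9) = 50/59, h(1.2) = 25/31.
Sum = Δx · [h(0) + h(0.3) + h(0.6) + h(0.9) + h(1.2)].
Sum ≈ 1.3470.

1.3470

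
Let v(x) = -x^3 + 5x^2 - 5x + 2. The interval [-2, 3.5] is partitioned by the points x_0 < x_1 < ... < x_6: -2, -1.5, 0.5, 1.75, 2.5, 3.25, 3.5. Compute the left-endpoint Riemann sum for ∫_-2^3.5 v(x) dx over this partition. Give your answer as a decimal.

76.3359375

Subinterval widths: 0.5, 2, 1.25, 0.75, 0.75, 0.25.
Left endpoints: -2, -1.5, 0.5, 1.75, 2.5, 3.25.
v(-2) = 40, v(-1.5) = 24.125, v(0.5) = 0.625, v(1.75) = 3.203125, v(2.5) = 5.125, v(3.25) = 4.234375.
Sum = Σ Δx_i · v(x_i).
Sum = 76.3359375.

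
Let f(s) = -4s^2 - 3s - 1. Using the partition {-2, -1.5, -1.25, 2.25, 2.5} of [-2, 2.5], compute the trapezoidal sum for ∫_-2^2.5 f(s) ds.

Subinterval widths: 0.5, 0.25, 3.5, 0.25.
f(-2) = -11, f(-1.5) = -5.5, f(-1.25) = -3.5, f(2.25) = -28, f(2.5) = -33.5.
On each subinterval the trapezoid contributes (Δs_i/2)·[f(s_{i-1}) + f(s_i)].
Sum = -68.0625.

-68.0625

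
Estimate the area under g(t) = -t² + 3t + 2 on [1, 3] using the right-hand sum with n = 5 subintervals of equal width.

6.88

Δt = (3 − 1)/5 = 0.4.
Right endpoints: 1.4, 1.8, 2.2, 2.6, 3.
g(1.4) = 4.24, g(1.8) = 4.16, g(2.2) = 3.76, g(2.6) = 3.04, g(3) = 2.
Sum = Δt · [g(1.4) + g(1.8) + g(2.2) + g(2.6) + g(3)].
Sum = 6.88.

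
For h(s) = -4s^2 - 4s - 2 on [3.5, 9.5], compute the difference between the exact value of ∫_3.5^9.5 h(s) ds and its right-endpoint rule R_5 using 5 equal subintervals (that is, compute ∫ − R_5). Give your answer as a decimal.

Exact integral: ∫_3.5^9.5 h(s) ds = -1254.
R_5 = -1461.36.
Error = -1254 − (-1461.36) = 207.36.

207.36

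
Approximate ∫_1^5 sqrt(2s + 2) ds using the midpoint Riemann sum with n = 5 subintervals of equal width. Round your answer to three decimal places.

11.195

Δs = (5 − 1)/5 = 0.8.
Midpoints: 1.4, 2.2, 3, 3.8, 4.6.
f(1.4) ≈ 2.191, f(2.2) ≈ 2.530, f(3) ≈ 2.828, f(3.8) ≈ 3.098, f(4.6) ≈ 3.347.
Sum = Δs · [f(1.4) + f(2.2) + f(3) + f(3.8) + f(4.6)].
Sum ≈ 11.195.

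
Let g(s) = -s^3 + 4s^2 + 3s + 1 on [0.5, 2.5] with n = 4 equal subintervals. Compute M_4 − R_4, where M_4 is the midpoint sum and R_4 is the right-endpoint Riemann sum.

-3.5625

M_4 = 21.9375.
R_4 = 25.5.
M_4 − R_4 = -3.5625.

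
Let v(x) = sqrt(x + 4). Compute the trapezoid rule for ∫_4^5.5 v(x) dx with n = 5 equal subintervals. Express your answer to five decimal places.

Δx = (5.5 − 4)/5 = 0.3.
v(4) ≈ 2.82843, v(4.3) ≈ 2.88097, v(4.6) ≈ 2.93258, v(4.9) ≈ 2.98329, v(5.2) ≈ 3.03315, v(5.5) ≈ 3.08221.
T_5 = (Δx/2)·[v(x_0) + 2v(x_1) + ... + 2v(x_{4}) + v(x_5)].
Sum ≈ 4.43559.

4.43559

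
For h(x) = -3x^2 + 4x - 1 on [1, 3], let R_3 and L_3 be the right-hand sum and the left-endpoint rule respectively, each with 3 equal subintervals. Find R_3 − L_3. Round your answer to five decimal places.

-10.66667

R_3 ≈ -17.7777778.
L_3 ≈ -7.1111111.
R_3 − L_3 ≈ -10.66667.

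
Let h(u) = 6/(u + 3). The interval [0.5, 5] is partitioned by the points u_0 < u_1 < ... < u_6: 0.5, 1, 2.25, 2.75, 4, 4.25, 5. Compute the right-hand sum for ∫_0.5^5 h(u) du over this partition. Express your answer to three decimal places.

Subinterval widths: 0.5, 1.25, 0.5, 1.25, 0.25, 0.75.
Right endpoints: 1, 2.25, 2.75, 4, 4.25, 5.
h(1) = 1.5, h(2.25) = 8/7, h(2.75) = 24/23, h(4) = 6/7, h(4.25) = 24/29, h(5) = 0.75.
Sum = Σ Δu_i · h(u_i).
Sum ≈ 4.541.

4.541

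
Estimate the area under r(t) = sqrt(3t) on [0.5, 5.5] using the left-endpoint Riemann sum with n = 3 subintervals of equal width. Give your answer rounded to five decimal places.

Δt = (5.5 − 0.5)/3 = 5/3.
Left endpoints: 0.5, 13/6, 23/6.
r(0.5) ≈ 1.22474, r(13/6) ≈ 2.54951, r(23/6) ≈ 3.39116.
Sum = Δt · [r(0.5) + r(13/6) + r(23/6)].
Sum ≈ 11.94237.

11.94237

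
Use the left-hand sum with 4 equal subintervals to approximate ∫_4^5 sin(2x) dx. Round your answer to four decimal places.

0.5312

Δx = (5 − 4)/4 = 0.25.
Left endpoints: 4, 4.25, 4.5, 4.75.
f(4) ≈ 0.9894, f(4.25) ≈ 0.7985, f(4.5) ≈ 0.4121, f(4.75) ≈ -0.0752.
Sum = Δx · [f(4) + f(4.25) + f(4.5) + f(4.75)].
Sum ≈ 0.5312.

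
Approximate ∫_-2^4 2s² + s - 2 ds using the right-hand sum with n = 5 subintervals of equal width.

Δs = (4 − (-2))/5 = 1.2.
Right endpoints: -0.8, 0.4, 1.6, 2.8, 4.
f(-0.8) = -1.52, f(0.4) = -1.28, f(1.6) = 4.72, f(2.8) = 16.48, f(4) = 34.
Sum = Δs · [f(-0.8) + f(0.4) + f(1.6) + f(2.8) + f(4)].
Sum = 62.88.

62.88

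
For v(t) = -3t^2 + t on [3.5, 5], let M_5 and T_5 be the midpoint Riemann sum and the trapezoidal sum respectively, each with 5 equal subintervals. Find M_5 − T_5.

M_5 = -75.71625.
T_5 = -75.8175.
M_5 − T_5 = 0.10125.

0.10125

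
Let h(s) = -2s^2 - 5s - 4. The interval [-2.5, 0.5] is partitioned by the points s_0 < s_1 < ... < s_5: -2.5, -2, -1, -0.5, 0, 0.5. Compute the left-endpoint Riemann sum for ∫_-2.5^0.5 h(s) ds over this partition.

Subinterval widths: 0.5, 1, 0.5, 0.5, 0.5.
Left endpoints: -2.5, -2, -1, -0.5, 0.
h(-2.5) = -4, h(-2) = -2, h(-1) = -1, h(-0.5) = -2, h(0) = -4.
Sum = Σ Δs_i · h(s_i).
Sum = -7.5.

-7.5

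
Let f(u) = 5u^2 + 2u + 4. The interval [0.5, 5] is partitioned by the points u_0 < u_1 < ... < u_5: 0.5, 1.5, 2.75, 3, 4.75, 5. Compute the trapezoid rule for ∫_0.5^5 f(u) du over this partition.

257.828125

Subinterval widths: 1, 1.25, 0.25, 1.75, 0.25.
f(0.5) = 6.25, f(1.5) = 18.25, f(2.75) = 47.3125, f(3) = 55, f(4.75) = 126.3125, f(5) = 139.
On each subinterval the trapezoid contributes (Δu_i/2)·[f(u_{i-1}) + f(u_i)].
Sum = 257.828125.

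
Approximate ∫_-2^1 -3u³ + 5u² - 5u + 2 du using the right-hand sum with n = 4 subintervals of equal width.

Δu = (1 − (-2))/4 = 0.75.
Right endpoints: -1.25, -0.5, 0.25, 1.
f(-1.25) = 21.921875, f(-0.5) = 6.125, f(0.25) = 1.015625, f(1) = -1.
Sum = Δu · [f(-1.25) + f(-0.5) + f(0.25) + f(1)].
Sum = 21.046875.

21.046875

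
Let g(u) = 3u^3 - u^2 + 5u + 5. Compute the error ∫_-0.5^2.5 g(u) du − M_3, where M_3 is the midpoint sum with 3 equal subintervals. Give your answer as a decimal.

2

Exact integral: ∫_-0.5^2.5 g(u) du = 54.
M_3 = 52.
Error = 54 − 52 = 2.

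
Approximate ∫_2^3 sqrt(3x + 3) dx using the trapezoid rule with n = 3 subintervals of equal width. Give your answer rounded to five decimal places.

3.23698

Δx = (3 − 2)/3 = 1/3.
f(2) ≈ 3.00000, f(7/3) ≈ 3.16228, f(8/3) ≈ 3.31662, f(3) ≈ 3.46410.
T_3 = (Δx/2)·[f(x_0) + 2f(x_1) + 2f(x_2) + f(x_3)].
Sum ≈ 3.23698.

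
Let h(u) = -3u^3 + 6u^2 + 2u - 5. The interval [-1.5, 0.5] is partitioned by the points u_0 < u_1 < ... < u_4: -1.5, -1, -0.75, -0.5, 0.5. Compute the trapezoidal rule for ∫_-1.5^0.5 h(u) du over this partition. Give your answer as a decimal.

Subinterval widths: 0.5, 0.25, 0.25, 1.
h(-1.5) = 15.625, h(-1) = 2, h(-0.75) = -1.859375, h(-0.5) = -4.125, h(0.5) = -2.875.
On each subinterval the trapezoid contributes (Δu_i/2)·[h(u_{i-1}) + h(u_i)].
Sum = 0.17578125.

0.17578125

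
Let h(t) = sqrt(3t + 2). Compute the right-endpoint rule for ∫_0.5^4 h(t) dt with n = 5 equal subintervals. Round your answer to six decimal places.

10.824177

Δt = (4 − 0.5)/5 = 0.7.
Right endpoints: 1.2, 1.9, 2.6, 3.3, 4.
h(1.2) ≈ 2.366432, h(1.9) ≈ 2.774887, h(2.6) ≈ 3.130495, h(3.3) ≈ 3.449638, h(4) ≈ 3.741657.
Sum = Δt · [h(1.2) + h(1.9) + h(2.6) + h(3.3) + h(4)].
Sum ≈ 10.824177.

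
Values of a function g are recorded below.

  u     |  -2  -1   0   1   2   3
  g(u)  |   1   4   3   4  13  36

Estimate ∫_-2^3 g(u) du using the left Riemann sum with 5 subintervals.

Δu = 1.
Sum = 1·[1 + 4 + 3 + 4 + 13] = 25.

25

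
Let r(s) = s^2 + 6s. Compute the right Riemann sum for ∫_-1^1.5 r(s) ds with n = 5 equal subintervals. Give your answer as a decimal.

9.375

Δs = (1.5 − (-1))/5 = 0.5.
Right endpoints: -0.5, 0, 0.5, 1, 1.5.
r(-0.5) = -2.75, r(0) = 0, r(0.5) = 3.25, r(1) = 7, r(1.5) = 11.25.
Sum = Δs · [r(-0.5) + r(0) + r(0.5) + r(1) + r(1.5)].
Sum = 9.375.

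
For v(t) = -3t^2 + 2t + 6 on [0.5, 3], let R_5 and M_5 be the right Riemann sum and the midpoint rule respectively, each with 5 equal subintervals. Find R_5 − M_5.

-5.78125

R_5 = -8.75.
M_5 = -2.96875.
R_5 − M_5 = -5.78125.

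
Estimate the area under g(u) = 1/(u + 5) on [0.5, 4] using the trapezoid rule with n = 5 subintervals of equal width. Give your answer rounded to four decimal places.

Δu = (4 − 0.5)/5 = 0.7.
g(0.5) = 2/11, g(1.2) = 5/31, g(1.9) = 10/69, g(2.6) = 5/38, g(3.3) = 10/83, g(4) = 1/9.
T_5 = (Δu/2)·[g(u_0) + 2g(u_1) + ... + 2g(u_{4}) + g(u_5)].
Sum ≈ 0.4933.

0.4933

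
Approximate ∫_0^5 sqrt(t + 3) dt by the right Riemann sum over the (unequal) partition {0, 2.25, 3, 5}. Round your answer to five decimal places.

12.64937

Subinterval widths: 2.25, 0.75, 2.
Right endpoints: 2.25, 3, 5.
f(2.25) ≈ 2.29129, f(3) ≈ 2.44949, f(5) ≈ 2.82843.
Sum = Σ Δt_i · f(t_i).
Sum ≈ 12.64937.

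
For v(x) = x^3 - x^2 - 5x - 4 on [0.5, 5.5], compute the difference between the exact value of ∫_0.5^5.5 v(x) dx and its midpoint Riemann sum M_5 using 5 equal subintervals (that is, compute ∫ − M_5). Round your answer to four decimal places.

Exact integral: ∫_0.5^5.5 v(x) dx ≈ 78.333333.
M_5 = 75.
Error ≈ 78.333333 − 75 ≈ 3.3333.

3.3333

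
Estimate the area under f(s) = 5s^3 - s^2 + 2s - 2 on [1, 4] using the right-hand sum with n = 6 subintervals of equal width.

387.8125

Δs = (4 − 1)/6 = 0.5.
Right endpoints: 1.5, 2, 2.5, 3, 3.5, 4.
f(1.5) = 15.625, f(2) = 38, f(2.5) = 74.875, f(3) = 130, f(3.5) = 207.125, f(4) = 310.
Sum = Δs · [f(1.5) + f(2) + f(2.5) + ...].
Sum = 387.8125.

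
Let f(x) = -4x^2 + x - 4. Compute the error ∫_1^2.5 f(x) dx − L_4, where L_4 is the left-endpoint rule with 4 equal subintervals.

Exact integral: ∫_1^2.5 f(x) dx = -22.875.
L_4 = -19.359375.
Error = -22.875 − (-19.359375) = -3.515625.

-3.515625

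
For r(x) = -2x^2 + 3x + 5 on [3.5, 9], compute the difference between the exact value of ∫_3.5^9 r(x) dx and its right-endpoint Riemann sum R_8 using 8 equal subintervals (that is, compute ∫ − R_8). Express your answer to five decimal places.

42.46029

Exact integral: ∫_3.5^9 r(x) dx ≈ -326.7916667.
R_8 ≈ -369.2519531.
Error ≈ -326.7916667 − (-369.2519531) ≈ 42.46029.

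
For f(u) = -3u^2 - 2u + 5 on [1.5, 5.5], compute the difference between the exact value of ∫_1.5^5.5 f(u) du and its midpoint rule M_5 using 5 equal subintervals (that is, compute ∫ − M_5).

-0.64

Exact integral: ∫_1.5^5.5 f(u) du = -171.
M_5 = -170.36.
Error = -171 − (-170.36) = -0.64.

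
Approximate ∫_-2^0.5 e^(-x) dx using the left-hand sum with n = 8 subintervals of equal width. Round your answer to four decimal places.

Δx = (0.5 − (-2))/8 = 0.3125.
Left endpoints: -2, -1.6875, -1.375, -1.0625, -0.75, -0.4375, -0.125, 0.1875.
f(-2) ≈ 7.3891, f(-1.6875) ≈ 5.4059, f(-1.375) ≈ 3.9551, f(-1.0625) ≈ 2.8936, f(-0.75) ≈ 2.1170, f(-0.4375) ≈ 1.5488, f(-0.125) ≈ 1.1331, f(0.1875) ≈ 0.8290.
Sum = Δx · [f(-2) + f(-1.6875) + f(-1.375) + ...].
Sum ≈ 7.8974.

7.8974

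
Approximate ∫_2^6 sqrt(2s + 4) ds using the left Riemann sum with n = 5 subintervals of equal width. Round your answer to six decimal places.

13.316717

Δs = (6 − 2)/5 = 0.8.
Left endpoints: 2, 2.8, 3.6, 4.4, 5.2.
f(2) ≈ 2.828427, f(2.8) ≈ 3.098387, f(3.6) ≈ 3.346640, f(4.4) ≈ 3.577709, f(5.2) ≈ 3.794733.
Sum = Δs · [f(2) + f(2.8) + f(3.6) + f(4.4) + f(5.2)].
Sum ≈ 13.316717.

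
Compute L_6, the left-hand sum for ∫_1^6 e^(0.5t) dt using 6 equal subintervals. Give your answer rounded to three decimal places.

29.724

Δt = (6 − 1)/6 = 5/6.
Left endpoints: 1, 11/6, 8/3, 3.5, 13/3, 31/6.
f(1) ≈ 1.649, f(11/6) ≈ 2.501, f(8/3) ≈ 3.794, f(3.5) ≈ 5.755, f(13/3) ≈ 8.729, f(31/6) ≈ 13.241.
Sum = Δt · [f(1) + f(11/6) + f(8/3) + ...].
Sum ≈ 29.724.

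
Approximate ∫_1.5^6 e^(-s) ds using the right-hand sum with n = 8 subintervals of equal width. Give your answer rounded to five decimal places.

Δs = (6 − 1.5)/8 = 0.5625.
Right endpoints: 2.0625, 2.625, 3.1875, 3.75, 4.3125, 4.875, 5.4375, 6.
f(2.0625) ≈ 0.12714, f(2.625) ≈ 0.07244, f(3.1875) ≈ 0.04127, f(3.75) ≈ 0.02352, f(4.3125) ≈ 0.01340, f(4.875) ≈ 0.00764, f(5.4375) ≈ 0.00435, f(6) ≈ 0.00248.
Sum = Δs · [f(2.0625) + f(2.625) + f(3.1875) + ...].
Sum ≈ 0.16438.

0.16438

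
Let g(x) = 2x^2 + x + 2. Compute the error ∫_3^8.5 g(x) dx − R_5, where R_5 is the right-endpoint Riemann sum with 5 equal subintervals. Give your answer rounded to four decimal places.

-74.8183

Exact integral: ∫_3^8.5 g(x) dx ≈ 434.041667.
R_5 = 508.86.
Error ≈ 434.041667 − 508.86 ≈ -74.8183.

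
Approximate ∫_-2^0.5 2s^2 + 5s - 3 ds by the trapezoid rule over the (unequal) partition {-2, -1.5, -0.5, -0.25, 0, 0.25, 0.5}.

Subinterval widths: 0.5, 1, 0.25, 0.25, 0.25, 0.25.
f(-2) = -5, f(-1.5) = -6, f(-0.5) = -5, f(-0.25) = -4.125, f(0) = -3, f(0.25) = -1.625, f(0.5) = 0.
On each subinterval the trapezoid contributes (Δs_i/2)·[f(s_{i-1}) + f(s_i)].
Sum = -11.0625.

-11.0625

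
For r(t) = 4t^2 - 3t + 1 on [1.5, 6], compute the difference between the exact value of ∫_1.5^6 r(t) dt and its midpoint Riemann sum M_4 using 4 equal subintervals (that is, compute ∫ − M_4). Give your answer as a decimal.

1.8984375

Exact integral: ∫_1.5^6 r(t) dt = 237.375.
M_4 = 235.4765625.
Error = 237.375 − 235.4765625 = 1.8984375.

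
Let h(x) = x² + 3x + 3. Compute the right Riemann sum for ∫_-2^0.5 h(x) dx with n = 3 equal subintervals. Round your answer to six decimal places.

6.435185

Δx = (0.5 − (-2))/3 = 5/6.
Right endpoints: -7/6, -1/3, 0.5.
h(-7/6) = 31/36, h(-1/3) = 19/9, h(0.5) = 4.75.
Sum = Δx · [h(-7/6) + h(-1/3) + h(0.5)].
Sum ≈ 6.435185.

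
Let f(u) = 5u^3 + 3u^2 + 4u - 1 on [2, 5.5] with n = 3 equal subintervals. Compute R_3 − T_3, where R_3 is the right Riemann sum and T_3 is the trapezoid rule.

R_3 ≈ 1894.2777778.
T_3 ≈ 1378.2465278.
R_3 − T_3 = 516.03125.

516.03125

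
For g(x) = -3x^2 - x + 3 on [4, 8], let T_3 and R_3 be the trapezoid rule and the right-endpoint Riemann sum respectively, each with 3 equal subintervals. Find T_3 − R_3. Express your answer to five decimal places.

98.66667

T_3 ≈ -463.5555556.
R_3 ≈ -562.2222222.
T_3 − R_3 ≈ 98.66667.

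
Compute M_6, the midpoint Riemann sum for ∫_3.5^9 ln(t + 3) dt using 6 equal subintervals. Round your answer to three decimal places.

Δt = (9 − 3.5)/6 = 11/12.
Midpoints: 95/24, 4.875, 139/24, 161/24, 7.625, 205/24.
f(95/24) ≈ 1.940, f(4.875) ≈ 2.064, f(139/24) ≈ 2.174, f(161/24) ≈ 2.273, f(7.625) ≈ 2.363, f(205/24) ≈ 2.446.
Sum = Δt · [f(95/24) + f(4.875) + f(139/24) + ...].
Sum ≈ 12.155.

12.155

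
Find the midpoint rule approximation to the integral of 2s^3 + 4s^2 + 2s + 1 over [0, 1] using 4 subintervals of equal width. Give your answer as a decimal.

Δs = (1 − 0)/4 = 0.25.
Midpoints: 0.125, 0.375, 0.625, 0.875.
f(0.125) = 1.31640625, f(0.375) = 2.41796875, f(0.625) = 4.30078125, f(0.875) = 7.15234375.
Sum = Δs · [f(0.125) + f(0.375) + f(0.625) + f(0.875)].
Sum = 3.796875.

3.796875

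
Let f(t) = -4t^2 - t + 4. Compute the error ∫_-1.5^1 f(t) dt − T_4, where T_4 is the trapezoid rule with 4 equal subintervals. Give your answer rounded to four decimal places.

Exact integral: ∫_-1.5^1 f(t) dt ≈ 4.791667.
T_4 = 4.140625.
Error ≈ 4.791667 − 4.140625 ≈ 0.6510.

0.6510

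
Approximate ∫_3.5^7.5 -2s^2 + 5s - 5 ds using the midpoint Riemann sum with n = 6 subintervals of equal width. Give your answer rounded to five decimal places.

-162.37037

Δs = (7.5 − 3.5)/6 = 2/3.
Midpoints: 23/6, 4.5, 31/6, 35/6, 6.5, 43/6.
f(23/6) = -137/9, f(4.5) = -23, f(31/6) = -293/9, f(35/6) = -395/9, f(6.5) = -57, f(43/6) = -647/9.
Sum = Δs · [f(23/6) + f(4.5) + f(31/6) + ...].
Sum ≈ -162.37037.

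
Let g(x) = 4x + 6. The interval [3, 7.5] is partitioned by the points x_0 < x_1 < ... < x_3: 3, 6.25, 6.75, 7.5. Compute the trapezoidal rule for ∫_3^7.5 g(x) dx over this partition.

121.5

Subinterval widths: 3.25, 0.5, 0.75.
g(3) = 18, g(6.25) = 31, g(6.75) = 33, g(7.5) = 36.
On each subinterval the trapezoid contributes (Δx_i/2)·[g(x_{i-1}) + g(x_i)].
Sum = 121.5.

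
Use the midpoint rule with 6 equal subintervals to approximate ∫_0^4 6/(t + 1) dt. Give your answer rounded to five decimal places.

Δt = (4 − 0)/6 = 2/3.
Midpoints: 1/3, 1, 5/3, 7/3, 3, 11/3.
f(1/3) = 4.5, f(1) = 3, f(5/3) = 2.25, f(7/3) = 1.8, f(3) = 1.5, f(11/3) = 9/7.
Sum = Δt · [f(1/3) + f(1) + f(5/3) + ...].
Sum ≈ 9.55714.

9.55714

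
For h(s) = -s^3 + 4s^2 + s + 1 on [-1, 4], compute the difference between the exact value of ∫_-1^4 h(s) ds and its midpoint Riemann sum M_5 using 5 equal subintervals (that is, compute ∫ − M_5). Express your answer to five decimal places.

-0.20833

Exact integral: ∫_-1^4 h(s) ds ≈ 35.4166667.
M_5 = 35.625.
Error ≈ 35.4166667 − 35.625 ≈ -0.20833.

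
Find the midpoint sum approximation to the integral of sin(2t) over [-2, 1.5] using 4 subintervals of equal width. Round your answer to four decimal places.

Δt = (1.5 − (-2))/4 = 0.875.
Midpoints: -1.5625, -0.6875, 0.1875, 1.0625.
f(-1.5625) ≈ -0.0166, f(-0.6875) ≈ -0.9809, f(0.1875) ≈ 0.3663, f(1.0625) ≈ 0.8503.
Sum = Δt · [f(-1.5625) + f(-0.6875) + f(0.1875) + f(1.0625)].
Sum ≈ 0.1917.

0.1917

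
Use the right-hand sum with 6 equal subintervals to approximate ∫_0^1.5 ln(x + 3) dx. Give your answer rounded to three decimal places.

2.023

Δx = (1.5 − 0)/6 = 0.25.
Right endpoints: 0.25, 0.5, 0.75, 1, 1.25, 1.5.
f(0.25) ≈ 1.179, f(0.5) ≈ 1.253, f(0.75) ≈ 1.322, f(1) ≈ 1.386, f(1.25) ≈ 1.447, f(1.5) ≈ 1.504.
Sum = Δx · [f(0.25) + f(0.5) + f(0.75) + ...].
Sum ≈ 2.023.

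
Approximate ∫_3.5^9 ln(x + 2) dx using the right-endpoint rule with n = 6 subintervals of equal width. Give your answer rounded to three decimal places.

11.812

Δx = (9 − 3.5)/6 = 11/12.
Right endpoints: 53/12, 16/3, 6.25, 43/6, 97/12, 9.
f(53/12) ≈ 1.859, f(16/3) ≈ 1.992, f(6.25) ≈ 2.110, f(43/6) ≈ 2.216, f(97/12) ≈ 2.311, f(9) ≈ 2.398.
Sum = Δx · [f(53/12) + f(16/3) + f(6.25) + ...].
Sum ≈ 11.812.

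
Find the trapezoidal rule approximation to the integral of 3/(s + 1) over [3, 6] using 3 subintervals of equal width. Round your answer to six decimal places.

1.689286

Δs = (6 − 3)/3 = 1.
f(3) = 0.75, f(4) = 0.6, f(5) = 0.5, f(6) = 3/7.
T_3 = (Δs/2)·[f(s_0) + 2f(s_1) + 2f(s_2) + f(s_3)].
Sum ≈ 1.689286.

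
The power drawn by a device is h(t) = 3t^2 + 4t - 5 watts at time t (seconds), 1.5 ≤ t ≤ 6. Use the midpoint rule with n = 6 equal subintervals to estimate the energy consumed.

Δt = (6 − 1.5)/6 = 0.75.
Midpoints: 1.875, 2.625, 3.375, 4.125, 4.875, 5.625.
h(1.875) = 13.046875, h(2.625) = 26.171875, h(3.375) = 42.671875, h(4.125) = 62.546875, h(4.875) = 85.796875, h(5.625) = 112.421875.
Sum = Δt · [h(1.875) + h(2.625) + h(3.375) + ...].
Sum = 256.9921875.

256.9921875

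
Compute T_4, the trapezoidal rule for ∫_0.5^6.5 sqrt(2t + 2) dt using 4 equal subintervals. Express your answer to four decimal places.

Δt = (6.5 − 0.5)/4 = 1.5.
f(0.5) ≈ 1.7321, f(2) ≈ 2.4495, f(3.5) ≈ 3.0000, f(5) ≈ 3.4641, f(6.5) ≈ 3.8730.
T_4 = (Δt/2)·[f(t_0) + 2f(t_1) + 2f(t_2) + 2f(t_3) + f(t_4)].
Sum ≈ 17.5742.

17.5742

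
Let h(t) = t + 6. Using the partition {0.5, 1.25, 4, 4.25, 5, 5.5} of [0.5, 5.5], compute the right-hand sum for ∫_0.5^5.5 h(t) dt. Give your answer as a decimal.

Subinterval widths: 0.75, 2.75, 0.25, 0.75, 0.5.
Right endpoints: 1.25, 4, 4.25, 5, 5.5.
h(1.25) = 7.25, h(4) = 10, h(4.25) = 10.25, h(5) = 11, h(5.5) = 11.5.
Sum = Σ Δt_i · h(t_i).
Sum = 49.5.

49.5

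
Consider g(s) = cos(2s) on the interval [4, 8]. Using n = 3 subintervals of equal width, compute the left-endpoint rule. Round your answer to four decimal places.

Δs = (8 − 4)/3 = 4/3.
Left endpoints: 4, 16/3, 20/3.
g(4) ≈ -0.1455, g(16/3) ≈ -0.3230, g(20/3) ≈ 0.7200.
Sum = Δs · [g(4) + g(16/3) + g(20/3)].
Sum ≈ 0.3353.

0.3353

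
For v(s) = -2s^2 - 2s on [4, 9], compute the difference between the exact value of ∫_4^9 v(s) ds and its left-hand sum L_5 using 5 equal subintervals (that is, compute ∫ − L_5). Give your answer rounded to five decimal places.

-68.33333

Exact integral: ∫_4^9 v(s) ds ≈ -508.3333333.
L_5 = -440.
Error ≈ -508.3333333 − (-440) ≈ -68.33333.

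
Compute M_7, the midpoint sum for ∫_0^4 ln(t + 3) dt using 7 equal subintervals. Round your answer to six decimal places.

6.328117

Δt = (4 − 0)/7 = 4/7.
Midpoints: 2/7, 6/7, 10/7, 2, 18/7, 22/7, 26/7.
f(2/7) ≈ 1.189584, f(6/7) ≈ 1.349927, f(10/7) ≈ 1.488077, f(2) ≈ 1.609438, f(18/7) ≈ 1.717651, f(22/7) ≈ 1.815290, f(26/7) ≈ 1.904237.
Sum = Δt · [f(2/7) + f(6/7) + f(10/7) + ...].
Sum ≈ 6.328117.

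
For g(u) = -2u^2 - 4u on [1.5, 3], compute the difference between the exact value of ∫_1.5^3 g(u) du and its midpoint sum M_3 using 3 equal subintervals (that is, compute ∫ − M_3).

Exact integral: ∫_1.5^3 g(u) du = -29.25.
M_3 = -29.1875.
Error = -29.25 − (-29.1875) = -0.0625.

-0.0625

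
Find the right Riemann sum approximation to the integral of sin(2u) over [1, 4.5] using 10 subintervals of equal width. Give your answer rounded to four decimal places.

0.1503

Δu = (4.5 − 1)/10 = 0.35.
Right endpoints: 1.35, 1.7, 2.05, 2.4, 2.75, 3.1, 3.45, 3.8, 4.15, 4.5.
f(1.35) ≈ 0.4274, f(1.7) ≈ -0.2555, f(2.05) ≈ -0.8183, f(2.4) ≈ -0.9962, f(2.75) ≈ -0.7055, f(3.1) ≈ -0.0831, f(3.45) ≈ 0.5784, f(3.8) ≈ 0.9679, f(4.15) ≈ 0.9022, f(4.5) ≈ 0.4121.
Sum = Δu · [f(1.35) + f(1.7) + f(2.05) + ...].
Sum ≈ 0.1503.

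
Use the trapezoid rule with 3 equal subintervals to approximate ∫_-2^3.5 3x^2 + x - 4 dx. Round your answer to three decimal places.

Δx = (3.5 − (-2))/3 = 11/6.
f(-2) = 6, f(-1/6) = -49/12, f(5/3) = 6, f(3.5) = 36.25.
T_3 = (Δx/2)·[f(x_0) + 2f(x_1) + 2f(x_2) + f(x_3)].
Sum ≈ 42.243.

42.243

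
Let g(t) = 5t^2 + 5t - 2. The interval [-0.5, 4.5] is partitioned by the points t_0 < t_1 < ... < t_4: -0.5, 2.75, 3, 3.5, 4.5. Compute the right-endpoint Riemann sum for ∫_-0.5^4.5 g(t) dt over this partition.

Subinterval widths: 3.25, 0.25, 0.5, 1.
Right endpoints: 2.75, 3, 3.5, 4.5.
g(2.75) = 49.5625, g(3) = 58, g(3.5) = 76.75, g(4.5) = 121.75.
Sum = Σ Δt_i · g(t_i).
Sum = 335.703125.

335.703125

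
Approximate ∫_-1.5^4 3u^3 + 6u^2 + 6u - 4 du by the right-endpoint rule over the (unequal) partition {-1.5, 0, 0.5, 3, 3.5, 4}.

Subinterval widths: 1.5, 0.5, 2.5, 0.5, 0.5.
Right endpoints: 0, 0.5, 3, 3.5, 4.
f(0) = -4, f(0.5) = 0.875, f(3) = 149, f(3.5) = 219.125, f(4) = 308.
Sum = Σ Δu_i · f(u_i).
Sum = 630.5.

630.5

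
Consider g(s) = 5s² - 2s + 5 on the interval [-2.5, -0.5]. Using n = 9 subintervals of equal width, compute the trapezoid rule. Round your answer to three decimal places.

Δs = (-0.5 − (-2.5))/9 = 2/9.
g(-2.5) = 41.25, g(-41/18) = 11501/324, g(-37/18) = 9797/324, g(-11/6) = 917/36, g(-29/18) = 6869/324, g(-25/18) = 5645/324, g(-7/6) = 509/36, g(-17/18) = 3677/324, g(-13/18) = 2933/324, g(-0.5) = 7.25.
T_9 = (Δs/2)·[g(s_0) + 2g(s_1) + ... + 2g(s_{8}) + g(s_9)].
Sum ≈ 41.916.

41.916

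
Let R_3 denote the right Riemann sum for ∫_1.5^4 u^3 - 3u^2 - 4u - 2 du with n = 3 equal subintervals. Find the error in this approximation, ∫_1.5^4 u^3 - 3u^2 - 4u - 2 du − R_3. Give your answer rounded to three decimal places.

-5.425

Exact integral: ∫_1.5^4 f(u) du = -30.390625.
R_3 ≈ -24.96528.
Error ≈ -30.390625 − (-24.96528) ≈ -5.425.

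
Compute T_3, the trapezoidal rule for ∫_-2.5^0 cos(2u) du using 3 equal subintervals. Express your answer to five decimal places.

Δu = (0 − (-2.5))/3 = 5/6.
f(-2.5) ≈ 0.28366, f(-5/3) ≈ -0.98167, f(-5/6) ≈ -0.09572, f(0) ≈ 1.00000.
T_3 = (Δu/2)·[f(u_0) + 2f(u_1) + 2f(u_2) + f(u_3)].
Sum ≈ -0.36297.

-0.36297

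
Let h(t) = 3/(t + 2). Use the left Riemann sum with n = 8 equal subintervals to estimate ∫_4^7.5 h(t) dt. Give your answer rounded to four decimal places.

Δt = (7.5 − 4)/8 = 0.4375.
Left endpoints: 4, 4.4375, 4.875, 5.3125, 5.75, 6.1875, 6.625, 7.0625.
h(4) = 0.5, h(4.4375) = 48/103, h(4.875) = 24/55, h(5.3125) = 16/39, h(5.75) = 12/31, h(6.1875) = 48/131, h(6.625) = 8/23, h(7.0625) = 48/145.
Sum = Δt · [h(4) + h(4.4375) + h(4.875) + ...].
Sum ≈ 1.4197.

1.4197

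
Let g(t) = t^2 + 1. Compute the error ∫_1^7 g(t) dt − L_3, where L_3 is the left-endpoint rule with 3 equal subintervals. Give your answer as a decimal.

44

Exact integral: ∫_1^7 g(t) dt = 120.
L_3 = 76.
Error = 120 − 76 = 44.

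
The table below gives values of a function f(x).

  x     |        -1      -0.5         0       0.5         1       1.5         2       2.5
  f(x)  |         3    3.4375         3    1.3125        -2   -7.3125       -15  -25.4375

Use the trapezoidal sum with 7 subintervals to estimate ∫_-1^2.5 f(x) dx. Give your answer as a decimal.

Δx = 0.5.
T_7 = (0.5/2)·[3 + 2·3.4375 + 2·3 + 2·1.3125 + 2·(-2) + 2·(-7.3125) + 2·(-15) + (-25.4375)] = -13.890625.

-13.890625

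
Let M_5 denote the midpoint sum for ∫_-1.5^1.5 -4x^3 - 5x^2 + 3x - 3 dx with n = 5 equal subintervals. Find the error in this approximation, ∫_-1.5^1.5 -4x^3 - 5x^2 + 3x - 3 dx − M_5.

Exact integral: ∫_-1.5^1.5 f(x) dx = -20.25.
M_5 = -19.8.
Error = -20.25 − (-19.8) = -0.45.

-0.45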